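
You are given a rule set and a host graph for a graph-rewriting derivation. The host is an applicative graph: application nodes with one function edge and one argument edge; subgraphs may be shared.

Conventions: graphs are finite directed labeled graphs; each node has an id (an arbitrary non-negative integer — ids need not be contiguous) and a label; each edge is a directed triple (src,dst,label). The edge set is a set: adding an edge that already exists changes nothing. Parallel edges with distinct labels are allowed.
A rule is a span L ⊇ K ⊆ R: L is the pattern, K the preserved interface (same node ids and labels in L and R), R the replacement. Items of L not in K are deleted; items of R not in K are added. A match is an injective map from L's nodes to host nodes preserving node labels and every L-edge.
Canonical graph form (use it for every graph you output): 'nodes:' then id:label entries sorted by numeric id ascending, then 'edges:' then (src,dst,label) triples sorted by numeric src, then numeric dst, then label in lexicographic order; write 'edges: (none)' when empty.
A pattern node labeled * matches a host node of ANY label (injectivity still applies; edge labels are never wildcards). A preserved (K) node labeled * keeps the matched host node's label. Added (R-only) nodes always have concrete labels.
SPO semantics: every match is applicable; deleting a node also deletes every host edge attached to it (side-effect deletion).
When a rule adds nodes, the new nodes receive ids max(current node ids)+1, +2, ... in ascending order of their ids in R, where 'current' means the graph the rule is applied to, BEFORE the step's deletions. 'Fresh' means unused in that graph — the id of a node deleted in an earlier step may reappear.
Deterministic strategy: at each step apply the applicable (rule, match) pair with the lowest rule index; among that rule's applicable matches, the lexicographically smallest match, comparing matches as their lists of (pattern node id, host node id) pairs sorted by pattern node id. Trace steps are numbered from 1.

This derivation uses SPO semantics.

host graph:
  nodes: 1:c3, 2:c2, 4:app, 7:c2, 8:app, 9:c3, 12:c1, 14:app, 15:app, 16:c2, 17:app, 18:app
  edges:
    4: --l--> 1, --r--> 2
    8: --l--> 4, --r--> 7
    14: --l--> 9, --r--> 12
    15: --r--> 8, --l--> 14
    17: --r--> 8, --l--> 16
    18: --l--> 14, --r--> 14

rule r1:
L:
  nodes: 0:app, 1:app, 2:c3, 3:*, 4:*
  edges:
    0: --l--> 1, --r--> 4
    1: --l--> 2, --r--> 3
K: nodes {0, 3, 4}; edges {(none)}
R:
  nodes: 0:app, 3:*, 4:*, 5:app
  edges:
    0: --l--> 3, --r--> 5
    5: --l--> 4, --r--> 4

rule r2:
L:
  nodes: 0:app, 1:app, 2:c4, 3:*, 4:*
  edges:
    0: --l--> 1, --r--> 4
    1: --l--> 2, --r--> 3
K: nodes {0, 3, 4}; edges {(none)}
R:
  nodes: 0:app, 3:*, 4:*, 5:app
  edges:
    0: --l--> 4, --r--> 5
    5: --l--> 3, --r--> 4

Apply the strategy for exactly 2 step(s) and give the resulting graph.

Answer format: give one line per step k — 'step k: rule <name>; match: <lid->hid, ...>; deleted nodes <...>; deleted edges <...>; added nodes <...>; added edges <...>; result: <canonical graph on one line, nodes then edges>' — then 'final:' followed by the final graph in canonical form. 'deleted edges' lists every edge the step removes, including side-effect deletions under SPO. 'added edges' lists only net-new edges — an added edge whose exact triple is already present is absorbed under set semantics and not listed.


step 1: rule r1; match: 0->8, 1->4, 2->1, 3->2, 4->7; deleted nodes 1, 4; deleted edges (4,1,l); (4,2,r); (8,4,l); (8,7,r); added nodes 19; added edges (8,2,l); (8,19,r); (19,7,l); (19,7,r); result: nodes: 2:c2, 7:c2, 8:app, 9:c3, 12:c1, 14:app, 15:app, 16:c2, 17:app, 18:app, 19:app edges: (8,2,l); (8,19,r); (14,9,l); (14,12,r); (15,8,r); (15,14,l); (17,8,r); (17,16,l); (18,14,l); (18,14,r); (19,7,l); (19,7,r)
step 2: rule r1; match: 0->15, 1->14, 2->9, 3->12, 4->8; deleted nodes 9, 14; deleted edges (14,9,l); (14,12,r); (15,8,r); (15,14,l); (18,14,l); (18,14,r); added nodes 20; added edges (15,12,l); (15,20,r); (20,8,l); (20,8,r); result: nodes: 2:c2, 7:c2, 8:app, 12:c1, 15:app, 16:c2, 17:app, 18:app, 19:app, 20:app edges: (8,2,l); (8,19,r); (15,12,l); (15,20,r); (17,8,r); (17,16,l); (19,7,l); (19,7,r); (20,8,l); (20,8,r)
final:
nodes: 2:c2, 7:c2, 8:app, 12:c1, 15:app, 16:c2, 17:app, 18:app, 19:app, 20:app
edges: (8,2,l); (8,19,r); (15,12,l); (15,20,r); (17,8,r); (17,16,l); (19,7,l); (19,7,r); (20,8,l); (20,8,r)


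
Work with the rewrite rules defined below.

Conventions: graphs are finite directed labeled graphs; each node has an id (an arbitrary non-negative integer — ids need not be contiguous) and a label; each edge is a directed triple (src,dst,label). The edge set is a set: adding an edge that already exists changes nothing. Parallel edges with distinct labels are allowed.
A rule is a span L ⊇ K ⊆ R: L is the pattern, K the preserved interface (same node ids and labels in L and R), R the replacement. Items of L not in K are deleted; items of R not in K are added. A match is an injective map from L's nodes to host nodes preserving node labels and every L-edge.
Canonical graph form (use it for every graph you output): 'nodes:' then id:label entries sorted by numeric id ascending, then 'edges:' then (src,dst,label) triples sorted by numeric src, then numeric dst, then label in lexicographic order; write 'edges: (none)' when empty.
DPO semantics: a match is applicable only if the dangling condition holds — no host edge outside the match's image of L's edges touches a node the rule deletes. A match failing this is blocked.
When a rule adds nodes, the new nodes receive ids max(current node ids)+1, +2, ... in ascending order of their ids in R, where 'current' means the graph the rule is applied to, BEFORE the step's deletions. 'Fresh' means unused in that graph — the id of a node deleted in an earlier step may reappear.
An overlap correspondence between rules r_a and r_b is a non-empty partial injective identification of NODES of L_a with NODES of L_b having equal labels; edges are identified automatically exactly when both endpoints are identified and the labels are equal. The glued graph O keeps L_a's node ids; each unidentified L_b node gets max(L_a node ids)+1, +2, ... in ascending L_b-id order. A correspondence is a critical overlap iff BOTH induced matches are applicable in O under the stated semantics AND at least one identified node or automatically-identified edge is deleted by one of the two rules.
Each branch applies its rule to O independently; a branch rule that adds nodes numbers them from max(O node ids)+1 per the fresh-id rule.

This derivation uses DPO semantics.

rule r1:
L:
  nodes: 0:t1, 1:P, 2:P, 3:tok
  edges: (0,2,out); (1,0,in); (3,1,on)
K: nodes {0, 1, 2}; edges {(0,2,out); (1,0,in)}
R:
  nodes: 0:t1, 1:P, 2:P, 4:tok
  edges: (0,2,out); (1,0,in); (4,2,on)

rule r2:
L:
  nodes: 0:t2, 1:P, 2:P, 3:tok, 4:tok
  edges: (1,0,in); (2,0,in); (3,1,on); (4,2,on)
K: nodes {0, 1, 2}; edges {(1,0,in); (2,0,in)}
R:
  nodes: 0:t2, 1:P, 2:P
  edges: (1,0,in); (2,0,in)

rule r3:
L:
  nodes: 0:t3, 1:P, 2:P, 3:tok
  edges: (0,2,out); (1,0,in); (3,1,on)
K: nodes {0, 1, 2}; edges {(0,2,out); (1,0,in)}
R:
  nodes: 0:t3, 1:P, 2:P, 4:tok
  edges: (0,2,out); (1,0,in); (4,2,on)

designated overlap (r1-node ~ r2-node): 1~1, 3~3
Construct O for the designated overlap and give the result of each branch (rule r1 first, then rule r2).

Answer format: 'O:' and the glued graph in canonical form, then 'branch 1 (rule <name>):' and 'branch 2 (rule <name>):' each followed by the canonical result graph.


O:
nodes: 0:t1, 1:P, 2:P, 3:tok, 4:t2, 5:P, 6:tok
edges: (0,2,out); (1,0,in); (1,4,in); (3,1,on); (5,4,in); (6,5,on)
branch 1 (rule r1):
nodes: 0:t1, 1:P, 2:P, 4:t2, 5:P, 6:tok, 7:tok
edges: (0,2,out); (1,0,in); (1,4,in); (5,4,in); (6,5,on); (7,2,on)
branch 2 (rule r2):
nodes: 0:t1, 1:P, 2:P, 4:t2, 5:P
edges: (0,2,out); (1,0,in); (1,4,in); (5,4,in)


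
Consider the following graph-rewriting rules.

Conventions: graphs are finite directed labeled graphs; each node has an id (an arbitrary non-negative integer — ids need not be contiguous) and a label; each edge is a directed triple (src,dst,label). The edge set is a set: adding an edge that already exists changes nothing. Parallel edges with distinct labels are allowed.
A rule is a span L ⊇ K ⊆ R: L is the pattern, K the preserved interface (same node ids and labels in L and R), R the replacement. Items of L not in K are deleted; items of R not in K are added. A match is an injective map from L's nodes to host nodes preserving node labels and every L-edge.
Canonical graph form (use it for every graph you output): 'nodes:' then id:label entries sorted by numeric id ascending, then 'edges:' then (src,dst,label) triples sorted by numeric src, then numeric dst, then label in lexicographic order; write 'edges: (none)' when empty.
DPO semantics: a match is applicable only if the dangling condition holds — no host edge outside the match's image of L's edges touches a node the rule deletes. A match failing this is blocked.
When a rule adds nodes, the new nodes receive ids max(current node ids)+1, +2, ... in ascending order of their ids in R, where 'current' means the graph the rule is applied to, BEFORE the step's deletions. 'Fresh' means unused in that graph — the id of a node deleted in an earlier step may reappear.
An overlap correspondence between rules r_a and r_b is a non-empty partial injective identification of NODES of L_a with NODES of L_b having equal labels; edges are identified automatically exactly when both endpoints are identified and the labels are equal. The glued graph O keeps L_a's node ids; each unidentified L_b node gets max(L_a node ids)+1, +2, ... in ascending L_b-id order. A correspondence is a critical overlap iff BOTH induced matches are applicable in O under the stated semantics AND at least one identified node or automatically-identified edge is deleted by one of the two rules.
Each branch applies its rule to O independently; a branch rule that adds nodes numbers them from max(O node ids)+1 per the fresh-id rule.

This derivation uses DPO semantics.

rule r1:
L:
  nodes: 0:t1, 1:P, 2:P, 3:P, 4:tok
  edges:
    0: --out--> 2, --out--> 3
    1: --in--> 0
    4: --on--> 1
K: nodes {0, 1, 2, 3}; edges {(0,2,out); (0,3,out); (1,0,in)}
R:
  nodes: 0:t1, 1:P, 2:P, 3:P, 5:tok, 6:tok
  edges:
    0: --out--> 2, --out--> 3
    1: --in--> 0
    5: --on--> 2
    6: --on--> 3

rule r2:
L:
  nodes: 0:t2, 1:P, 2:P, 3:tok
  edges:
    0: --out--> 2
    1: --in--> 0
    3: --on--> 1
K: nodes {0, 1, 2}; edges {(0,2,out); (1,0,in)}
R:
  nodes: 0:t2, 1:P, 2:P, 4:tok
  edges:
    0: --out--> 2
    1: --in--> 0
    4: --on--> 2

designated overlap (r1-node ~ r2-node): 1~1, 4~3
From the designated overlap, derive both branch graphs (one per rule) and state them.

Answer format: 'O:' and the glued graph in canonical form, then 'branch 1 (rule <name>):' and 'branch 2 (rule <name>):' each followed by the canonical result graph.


O:
nodes: 0:t1, 1:P, 2:P, 3:P, 4:tok, 5:t2, 6:P
edges: (0,2,out); (0,3,out); (1,0,in); (1,5,in); (4,1,on); (5,6,out)
branch 1 (rule r1):
nodes: 0:t1, 1:P, 2:P, 3:P, 5:t2, 6:P, 7:tok, 8:tok
edges: (0,2,out); (0,3,out); (1,0,in); (1,5,in); (5,6,out); (7,2,on); (8,3,on)
branch 2 (rule r2):
nodes: 0:t1, 1:P, 2:P, 3:P, 5:t2, 6:P, 7:tok
edges: (0,2,out); (0,3,out); (1,0,in); (1,5,in); (5,6,out); (7,6,on)


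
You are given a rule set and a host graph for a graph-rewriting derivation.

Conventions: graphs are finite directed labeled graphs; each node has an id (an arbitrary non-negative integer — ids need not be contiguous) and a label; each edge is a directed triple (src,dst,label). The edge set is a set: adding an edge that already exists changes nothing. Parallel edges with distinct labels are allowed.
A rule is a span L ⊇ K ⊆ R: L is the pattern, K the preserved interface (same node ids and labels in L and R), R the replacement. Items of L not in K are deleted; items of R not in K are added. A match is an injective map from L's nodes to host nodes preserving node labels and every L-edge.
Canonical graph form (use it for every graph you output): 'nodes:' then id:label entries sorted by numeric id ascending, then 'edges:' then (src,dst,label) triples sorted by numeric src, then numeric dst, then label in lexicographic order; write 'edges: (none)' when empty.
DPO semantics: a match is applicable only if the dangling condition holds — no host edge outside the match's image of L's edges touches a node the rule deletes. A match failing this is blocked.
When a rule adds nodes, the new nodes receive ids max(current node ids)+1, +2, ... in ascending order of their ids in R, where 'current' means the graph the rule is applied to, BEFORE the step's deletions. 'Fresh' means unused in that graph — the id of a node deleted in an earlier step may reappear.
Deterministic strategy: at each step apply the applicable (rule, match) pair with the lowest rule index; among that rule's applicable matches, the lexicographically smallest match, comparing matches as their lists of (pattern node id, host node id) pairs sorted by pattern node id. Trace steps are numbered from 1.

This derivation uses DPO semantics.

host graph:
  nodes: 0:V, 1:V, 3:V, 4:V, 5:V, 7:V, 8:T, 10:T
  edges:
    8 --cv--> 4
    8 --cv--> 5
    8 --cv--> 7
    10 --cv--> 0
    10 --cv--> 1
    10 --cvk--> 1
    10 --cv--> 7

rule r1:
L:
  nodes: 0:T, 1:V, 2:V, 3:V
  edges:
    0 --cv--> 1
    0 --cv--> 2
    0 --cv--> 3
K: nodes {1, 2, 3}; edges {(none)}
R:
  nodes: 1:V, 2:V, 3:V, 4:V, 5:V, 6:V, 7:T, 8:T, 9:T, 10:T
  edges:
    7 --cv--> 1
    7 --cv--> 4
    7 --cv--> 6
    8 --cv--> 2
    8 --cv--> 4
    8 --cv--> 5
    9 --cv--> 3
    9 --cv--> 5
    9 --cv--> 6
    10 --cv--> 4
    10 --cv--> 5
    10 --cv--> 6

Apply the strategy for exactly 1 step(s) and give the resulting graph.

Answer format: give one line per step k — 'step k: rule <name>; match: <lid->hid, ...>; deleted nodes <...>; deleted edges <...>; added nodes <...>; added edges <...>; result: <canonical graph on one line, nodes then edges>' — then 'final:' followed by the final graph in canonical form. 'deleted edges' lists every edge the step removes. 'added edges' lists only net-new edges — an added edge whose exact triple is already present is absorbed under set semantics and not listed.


step 1: rule r1; match: 0->8, 1->4, 2->5, 3->7; deleted nodes 8; deleted edges (8,4,cv); (8,5,cv); (8,7,cv); added nodes 11, 12, 13, 14, 15, 16, 17; added edges (14,4,cv); (14,11,cv); (14,13,cv); (15,5,cv); (15,11,cv); (15,12,cv); (16,7,cv); (16,12,cv); (16,13,cv); (17,11,cv); (17,12,cv); (17,13,cv); result: nodes: 0:V, 1:V, 3:V, 4:V, 5:V, 7:V, 10:T, 11:V, 12:V, 13:V, 14:T, 15:T, 16:T, 17:T edges: (10,0,cv); (10,1,cv); (10,1,cvk); (10,7,cv); (14,4,cv); (14,11,cv); (14,13,cv); (15,5,cv); (15,11,cv); (15,12,cv); (16,7,cv); (16,12,cv); (16,13,cv); (17,11,cv); (17,12,cv); (17,13,cv)
final:
nodes: 0:V, 1:V, 3:V, 4:V, 5:V, 7:V, 10:T, 11:V, 12:V, 13:V, 14:T, 15:T, 16:T, 17:T
edges: (10,0,cv); (10,1,cv); (10,1,cvk); (10,7,cv); (14,4,cv); (14,11,cv); (14,13,cv); (15,5,cv); (15,11,cv); (15,12,cv); (16,7,cv); (16,12,cv); (16,13,cv); (17,11,cv); (17,12,cv); (17,13,cv)


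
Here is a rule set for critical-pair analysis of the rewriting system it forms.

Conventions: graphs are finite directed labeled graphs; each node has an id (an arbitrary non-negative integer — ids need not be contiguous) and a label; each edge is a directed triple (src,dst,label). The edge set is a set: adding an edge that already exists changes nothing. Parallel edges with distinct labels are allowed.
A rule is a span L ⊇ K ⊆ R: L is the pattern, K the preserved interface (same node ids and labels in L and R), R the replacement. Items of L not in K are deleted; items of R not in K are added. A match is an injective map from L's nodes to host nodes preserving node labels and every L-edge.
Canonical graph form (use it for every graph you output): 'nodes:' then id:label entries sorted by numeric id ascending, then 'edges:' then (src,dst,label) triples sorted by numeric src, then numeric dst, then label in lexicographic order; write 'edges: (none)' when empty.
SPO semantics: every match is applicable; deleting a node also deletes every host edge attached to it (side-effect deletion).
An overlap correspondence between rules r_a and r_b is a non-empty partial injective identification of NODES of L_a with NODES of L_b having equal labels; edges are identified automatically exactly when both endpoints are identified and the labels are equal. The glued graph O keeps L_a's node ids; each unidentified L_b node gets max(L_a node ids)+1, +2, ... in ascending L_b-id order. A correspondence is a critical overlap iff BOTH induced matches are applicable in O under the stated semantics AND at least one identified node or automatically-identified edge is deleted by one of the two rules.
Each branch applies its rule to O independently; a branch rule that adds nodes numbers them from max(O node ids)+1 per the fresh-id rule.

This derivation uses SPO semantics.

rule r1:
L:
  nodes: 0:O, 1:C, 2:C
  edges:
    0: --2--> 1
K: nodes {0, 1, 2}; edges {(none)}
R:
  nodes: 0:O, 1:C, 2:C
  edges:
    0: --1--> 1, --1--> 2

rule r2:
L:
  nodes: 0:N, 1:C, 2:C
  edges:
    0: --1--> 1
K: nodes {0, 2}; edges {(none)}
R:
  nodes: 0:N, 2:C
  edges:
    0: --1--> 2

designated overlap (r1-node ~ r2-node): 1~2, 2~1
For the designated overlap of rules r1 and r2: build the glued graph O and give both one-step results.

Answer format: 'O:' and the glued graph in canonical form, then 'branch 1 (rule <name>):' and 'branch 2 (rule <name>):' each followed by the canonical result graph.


O:
nodes: 0:O, 1:C, 2:C, 3:N
edges: (0,1,2); (3,2,1)
branch 1 (rule r1):
nodes: 0:O, 1:C, 2:C, 3:N
edges: (0,1,1); (0,2,1); (3,2,1)
branch 2 (rule r2):
nodes: 0:O, 1:C, 3:N
edges: (0,1,2); (3,1,1)


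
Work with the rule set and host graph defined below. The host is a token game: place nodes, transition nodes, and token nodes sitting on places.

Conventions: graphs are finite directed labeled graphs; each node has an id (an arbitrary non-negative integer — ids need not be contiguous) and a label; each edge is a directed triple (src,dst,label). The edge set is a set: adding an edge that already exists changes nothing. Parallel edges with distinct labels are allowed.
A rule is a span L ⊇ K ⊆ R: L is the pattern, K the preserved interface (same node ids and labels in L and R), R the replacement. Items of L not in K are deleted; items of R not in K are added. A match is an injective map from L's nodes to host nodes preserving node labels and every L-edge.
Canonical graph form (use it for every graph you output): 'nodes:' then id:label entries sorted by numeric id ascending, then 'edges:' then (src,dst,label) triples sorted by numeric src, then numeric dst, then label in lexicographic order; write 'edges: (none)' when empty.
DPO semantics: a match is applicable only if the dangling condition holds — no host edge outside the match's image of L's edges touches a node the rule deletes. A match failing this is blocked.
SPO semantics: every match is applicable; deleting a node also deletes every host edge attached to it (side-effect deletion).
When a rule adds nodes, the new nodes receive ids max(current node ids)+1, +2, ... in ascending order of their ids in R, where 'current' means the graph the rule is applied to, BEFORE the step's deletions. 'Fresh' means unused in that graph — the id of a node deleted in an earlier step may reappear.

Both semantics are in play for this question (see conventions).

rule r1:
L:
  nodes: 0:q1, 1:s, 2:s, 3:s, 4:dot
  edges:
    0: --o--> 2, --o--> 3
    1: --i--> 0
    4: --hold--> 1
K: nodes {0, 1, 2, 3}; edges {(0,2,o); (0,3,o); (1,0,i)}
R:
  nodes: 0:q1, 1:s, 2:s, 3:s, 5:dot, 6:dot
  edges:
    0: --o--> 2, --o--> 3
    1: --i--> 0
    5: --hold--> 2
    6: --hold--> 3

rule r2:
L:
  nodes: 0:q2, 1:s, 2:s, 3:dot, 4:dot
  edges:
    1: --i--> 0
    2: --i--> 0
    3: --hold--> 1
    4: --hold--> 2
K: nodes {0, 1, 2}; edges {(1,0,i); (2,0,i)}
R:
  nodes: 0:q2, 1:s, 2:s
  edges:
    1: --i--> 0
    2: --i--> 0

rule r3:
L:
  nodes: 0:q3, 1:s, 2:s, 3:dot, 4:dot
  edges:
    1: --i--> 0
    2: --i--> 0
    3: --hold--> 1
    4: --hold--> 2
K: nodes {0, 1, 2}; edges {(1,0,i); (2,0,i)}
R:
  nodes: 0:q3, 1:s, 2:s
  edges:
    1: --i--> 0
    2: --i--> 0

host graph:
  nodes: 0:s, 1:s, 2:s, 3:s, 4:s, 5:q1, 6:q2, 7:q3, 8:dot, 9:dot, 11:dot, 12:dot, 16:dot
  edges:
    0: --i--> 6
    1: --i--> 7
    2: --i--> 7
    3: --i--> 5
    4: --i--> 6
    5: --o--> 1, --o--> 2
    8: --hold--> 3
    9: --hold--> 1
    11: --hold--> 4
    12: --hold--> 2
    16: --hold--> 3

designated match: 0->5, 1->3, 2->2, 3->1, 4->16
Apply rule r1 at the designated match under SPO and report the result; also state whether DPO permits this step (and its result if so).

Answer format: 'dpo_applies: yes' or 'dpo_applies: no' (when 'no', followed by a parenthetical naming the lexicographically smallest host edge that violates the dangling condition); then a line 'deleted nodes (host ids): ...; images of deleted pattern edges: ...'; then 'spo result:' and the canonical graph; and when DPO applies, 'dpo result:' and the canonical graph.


dpo_applies: yes
deleted nodes (host ids): 16; images of deleted pattern edges: (16,3,hold)
spo result:
nodes: 0:s, 1:s, 2:s, 3:s, 4:s, 5:q1, 6:q2, 7:q3, 8:dot, 9:dot, 11:dot, 12:dot, 17:dot, 18:dot
edges: (0,6,i); (1,7,i); (2,7,i); (3,5,i); (4,6,i); (5,1,o); (5,2,o); (8,3,hold); (9,1,hold); (11,4,hold); (12,2,hold); (17,2,hold); (18,1,hold)
dpo result:
nodes: 0:s, 1:s, 2:s, 3:s, 4:s, 5:q1, 6:q2, 7:q3, 8:dot, 9:dot, 11:dot, 12:dot, 17:dot, 18:dot
edges: (0,6,i); (1,7,i); (2,7,i); (3,5,i); (4,6,i); (5,1,o); (5,2,o); (8,3,hold); (9,1,hold); (11,4,hold); (12,2,hold); (17,2,hold); (18,1,hold)


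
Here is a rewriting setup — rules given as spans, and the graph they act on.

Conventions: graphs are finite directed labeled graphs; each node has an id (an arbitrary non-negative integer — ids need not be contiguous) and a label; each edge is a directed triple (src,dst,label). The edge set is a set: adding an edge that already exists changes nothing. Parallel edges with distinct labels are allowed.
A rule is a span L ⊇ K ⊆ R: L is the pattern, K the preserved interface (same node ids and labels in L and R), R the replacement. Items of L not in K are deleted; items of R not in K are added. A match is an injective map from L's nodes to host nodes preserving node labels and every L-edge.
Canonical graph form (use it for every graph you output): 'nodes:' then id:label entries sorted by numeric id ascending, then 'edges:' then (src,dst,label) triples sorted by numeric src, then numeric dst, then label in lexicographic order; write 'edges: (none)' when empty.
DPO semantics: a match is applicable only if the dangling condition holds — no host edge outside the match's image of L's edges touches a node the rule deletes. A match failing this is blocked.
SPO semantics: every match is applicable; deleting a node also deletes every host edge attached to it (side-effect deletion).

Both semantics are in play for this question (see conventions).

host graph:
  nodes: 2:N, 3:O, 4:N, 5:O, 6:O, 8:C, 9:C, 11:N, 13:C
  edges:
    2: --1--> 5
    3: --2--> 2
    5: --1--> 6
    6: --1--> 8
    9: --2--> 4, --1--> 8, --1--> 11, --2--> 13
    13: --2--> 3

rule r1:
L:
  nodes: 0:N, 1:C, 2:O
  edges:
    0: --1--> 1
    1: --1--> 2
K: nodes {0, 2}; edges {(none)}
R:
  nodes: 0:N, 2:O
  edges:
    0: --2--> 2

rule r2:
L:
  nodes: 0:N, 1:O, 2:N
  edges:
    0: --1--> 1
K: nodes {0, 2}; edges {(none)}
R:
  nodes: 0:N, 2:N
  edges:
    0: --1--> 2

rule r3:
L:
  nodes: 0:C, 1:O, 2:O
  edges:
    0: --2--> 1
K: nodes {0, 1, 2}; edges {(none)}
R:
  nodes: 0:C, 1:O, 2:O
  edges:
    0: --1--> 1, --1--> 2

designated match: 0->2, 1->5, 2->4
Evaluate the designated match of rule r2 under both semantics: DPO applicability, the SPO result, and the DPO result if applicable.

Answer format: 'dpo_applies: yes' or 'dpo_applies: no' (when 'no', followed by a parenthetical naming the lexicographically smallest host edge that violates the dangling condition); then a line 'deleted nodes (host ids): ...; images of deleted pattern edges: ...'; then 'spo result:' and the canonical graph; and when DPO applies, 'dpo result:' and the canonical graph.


dpo_applies: no
(the rule deletes node 5, which keeps host edge (5,6,1) outside the match image — the dangling condition fails, DPO blocks; SPO proceeds and side-deletes such edges)
deleted nodes (host ids): 5; images of deleted pattern edges: (2,5,1)
spo result:
nodes: 2:N, 3:O, 4:N, 6:O, 8:C, 9:C, 11:N, 13:C
edges: (2,4,1); (3,2,2); (6,8,1); (9,4,2); (9,8,1); (9,11,1); (9,13,2); (13,3,2)


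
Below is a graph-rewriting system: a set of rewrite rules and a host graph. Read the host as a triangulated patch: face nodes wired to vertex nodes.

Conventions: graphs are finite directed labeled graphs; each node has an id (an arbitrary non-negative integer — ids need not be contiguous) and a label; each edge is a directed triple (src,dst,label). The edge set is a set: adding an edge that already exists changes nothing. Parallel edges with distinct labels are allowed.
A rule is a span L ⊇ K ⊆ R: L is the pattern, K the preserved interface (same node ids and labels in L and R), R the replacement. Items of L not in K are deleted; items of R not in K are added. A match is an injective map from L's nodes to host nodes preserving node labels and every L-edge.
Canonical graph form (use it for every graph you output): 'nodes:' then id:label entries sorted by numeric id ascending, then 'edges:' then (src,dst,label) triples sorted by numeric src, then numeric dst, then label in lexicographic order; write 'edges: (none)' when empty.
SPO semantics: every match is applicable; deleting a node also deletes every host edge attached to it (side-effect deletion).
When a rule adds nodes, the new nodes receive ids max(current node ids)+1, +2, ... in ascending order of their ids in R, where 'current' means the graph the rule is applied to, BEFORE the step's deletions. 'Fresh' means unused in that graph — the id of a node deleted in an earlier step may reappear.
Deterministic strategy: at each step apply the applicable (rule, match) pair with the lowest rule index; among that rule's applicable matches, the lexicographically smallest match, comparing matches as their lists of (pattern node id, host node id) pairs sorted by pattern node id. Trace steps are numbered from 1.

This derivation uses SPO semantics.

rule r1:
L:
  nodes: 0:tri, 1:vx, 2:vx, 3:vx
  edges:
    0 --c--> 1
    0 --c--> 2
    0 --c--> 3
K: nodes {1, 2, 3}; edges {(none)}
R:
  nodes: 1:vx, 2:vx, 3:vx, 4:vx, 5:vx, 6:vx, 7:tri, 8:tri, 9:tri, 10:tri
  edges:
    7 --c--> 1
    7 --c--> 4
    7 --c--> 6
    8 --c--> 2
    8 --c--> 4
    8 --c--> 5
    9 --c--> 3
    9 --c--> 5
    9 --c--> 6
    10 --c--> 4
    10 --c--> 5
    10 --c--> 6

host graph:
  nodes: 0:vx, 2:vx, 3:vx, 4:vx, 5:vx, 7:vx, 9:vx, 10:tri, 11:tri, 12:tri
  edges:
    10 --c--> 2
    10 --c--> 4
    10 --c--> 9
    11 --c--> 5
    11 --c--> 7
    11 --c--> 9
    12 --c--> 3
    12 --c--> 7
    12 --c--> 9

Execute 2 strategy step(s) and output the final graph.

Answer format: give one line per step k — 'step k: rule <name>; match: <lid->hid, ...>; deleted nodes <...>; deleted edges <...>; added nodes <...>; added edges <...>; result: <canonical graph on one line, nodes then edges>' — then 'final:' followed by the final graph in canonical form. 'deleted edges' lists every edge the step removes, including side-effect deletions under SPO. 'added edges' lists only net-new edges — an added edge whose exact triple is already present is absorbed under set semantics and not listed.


step 1: rule r1; match: 0->10, 1->2, 2->4, 3->9; deleted nodes 10; deleted edges (10,2,c); (10,4,c); (10,9,c); added nodes 13, 14, 15, 16, 17, 18, 19; added edges (16,2,c); (16,13,c); (16,15,c); (17,4,c); (17,13,c); (17,14,c); (18,9,c); (18,14,c); (18,15,c); (19,13,c); (19,14,c); (19,15,c); result: nodes: 0:vx, 2:vx, 3:vx, 4:vx, 5:vx, 7:vx, 9:vx, 11:tri, 12:tri, 13:vx, 14:vx, 15:vx, 16:tri, 17:tri, 18:tri, 19:tri edges: (11,5,c); (11,7,c); (11,9,c); (12,3,c); (12,7,c); (12,9,c); (16,2,c); (16,13,c); (16,15,c); (17,4,c); (17,13,c); (17,14,c); (18,9,c); (18,14,c); (18,15,c); (19,13,c); (19,14,c); (19,15,c)
step 2: rule r1; match: 0->11, 1->5, 2->7, 3->9; deleted nodes 11; deleted edges (11,5,c); (11,7,c); (11,9,c); added nodes 20, 21, 22, 23, 24, 25, 26; added edges (23,5,c); (23,20,c); (23,22,c); (24,7,c); (24,20,c); (24,21,c); (25,9,c); (25,21,c); (25,22,c); (26,20,c); (26,21,c); (26,22,c); result: nodes: 0:vx, 2:vx, 3:vx, 4:vx, 5:vx, 7:vx, 9:vx, 12:tri, 13:vx, 14:vx, 15:vx, 16:tri, 17:tri, 18:tri, 19:tri, 20:vx, 21:vx, 22:vx, 23:tri, 24:tri, 25:tri, 26:tri edges: (12,3,c); (12,7,c); (12,9,c); (16,2,c); (16,13,c); (16,15,c); (17,4,c); (17,13,c); (17,14,c); (18,9,c); (18,14,c); (18,15,c); (19,13,c); (19,14,c); (19,15,c); (23,5,c); (23,20,c); (23,22,c); (24,7,c); (24,20,c); (24,21,c); (25,9,c); (25,21,c); (25,22,c); (26,20,c); (26,21,c); (26,22,c)
final:
nodes: 0:vx, 2:vx, 3:vx, 4:vx, 5:vx, 7:vx, 9:vx, 12:tri, 13:vx, 14:vx, 15:vx, 16:tri, 17:tri, 18:tri, 19:tri, 20:vx, 21:vx, 22:vx, 23:tri, 24:tri, 25:tri, 26:tri
edges: (12,3,c); (12,7,c); (12,9,c); (16,2,c); (16,13,c); (16,15,c); (17,4,c); (17,13,c); (17,14,c); (18,9,c); (18,14,c); (18,15,c); (19,13,c); (19,14,c); (19,15,c); (23,5,c); (23,20,c); (23,22,c); (24,7,c); (24,20,c); (24,21,c); (25,9,c); (25,21,c); (25,22,c); (26,20,c); (26,21,c); (26,22,c)


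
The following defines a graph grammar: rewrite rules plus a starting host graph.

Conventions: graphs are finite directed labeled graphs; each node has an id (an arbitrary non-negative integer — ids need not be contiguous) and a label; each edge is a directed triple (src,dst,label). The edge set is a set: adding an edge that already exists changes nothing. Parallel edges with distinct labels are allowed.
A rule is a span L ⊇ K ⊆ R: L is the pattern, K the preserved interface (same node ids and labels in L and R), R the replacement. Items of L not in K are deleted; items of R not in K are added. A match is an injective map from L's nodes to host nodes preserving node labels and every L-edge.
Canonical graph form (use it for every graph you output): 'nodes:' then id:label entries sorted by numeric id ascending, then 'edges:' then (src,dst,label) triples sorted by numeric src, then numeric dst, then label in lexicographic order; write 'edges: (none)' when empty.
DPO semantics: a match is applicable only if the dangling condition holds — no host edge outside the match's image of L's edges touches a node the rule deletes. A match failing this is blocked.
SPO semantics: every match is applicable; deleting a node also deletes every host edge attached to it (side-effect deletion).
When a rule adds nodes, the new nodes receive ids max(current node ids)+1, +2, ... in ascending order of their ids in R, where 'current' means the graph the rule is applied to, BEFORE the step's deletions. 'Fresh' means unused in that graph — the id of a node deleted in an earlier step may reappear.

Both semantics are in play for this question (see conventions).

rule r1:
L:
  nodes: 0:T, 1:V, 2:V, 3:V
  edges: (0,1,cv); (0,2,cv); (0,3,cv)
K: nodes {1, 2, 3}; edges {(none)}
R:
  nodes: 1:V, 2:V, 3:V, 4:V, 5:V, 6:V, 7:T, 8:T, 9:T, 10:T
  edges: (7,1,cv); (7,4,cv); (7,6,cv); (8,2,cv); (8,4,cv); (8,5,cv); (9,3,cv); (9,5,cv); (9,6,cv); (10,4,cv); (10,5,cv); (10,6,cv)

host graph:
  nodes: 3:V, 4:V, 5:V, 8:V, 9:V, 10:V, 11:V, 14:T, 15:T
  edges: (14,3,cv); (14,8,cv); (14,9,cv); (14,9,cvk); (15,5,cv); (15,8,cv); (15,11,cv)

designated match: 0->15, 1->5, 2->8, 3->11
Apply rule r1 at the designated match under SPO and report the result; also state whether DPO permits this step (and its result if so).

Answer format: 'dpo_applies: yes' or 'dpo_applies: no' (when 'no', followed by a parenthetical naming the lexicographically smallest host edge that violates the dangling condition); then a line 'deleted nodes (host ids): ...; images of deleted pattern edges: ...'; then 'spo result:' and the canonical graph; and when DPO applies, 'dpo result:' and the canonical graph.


dpo_applies: yes
deleted nodes (host ids): 15; images of deleted pattern edges: (15,5,cv); (15,8,cv); (15,11,cv)
spo result:
nodes: 3:V, 4:V, 5:V, 8:V, 9:V, 10:V, 11:V, 14:T, 16:V, 17:V, 18:V, 19:T, 20:T, 21:T, 22:T
edges: (14,3,cv); (14,8,cv); (14,9,cv); (14,9,cvk); (19,5,cv); (19,16,cv); (19,18,cv); (20,8,cv); (20,16,cv); (20,17,cv); (21,11,cv); (21,17,cv); (21,18,cv); (22,16,cv); (22,17,cv); (22,18,cv)
dpo result:
nodes: 3:V, 4:V, 5:V, 8:V, 9:V, 10:V, 11:V, 14:T, 16:V, 17:V, 18:V, 19:T, 20:T, 21:T, 22:T
edges: (14,3,cv); (14,8,cv); (14,9,cv); (14,9,cvk); (19,5,cv); (19,16,cv); (19,18,cv); (20,8,cv); (20,16,cv); (20,17,cv); (21,11,cv); (21,17,cv); (21,18,cv); (22,16,cv); (22,17,cv); (22,18,cv)


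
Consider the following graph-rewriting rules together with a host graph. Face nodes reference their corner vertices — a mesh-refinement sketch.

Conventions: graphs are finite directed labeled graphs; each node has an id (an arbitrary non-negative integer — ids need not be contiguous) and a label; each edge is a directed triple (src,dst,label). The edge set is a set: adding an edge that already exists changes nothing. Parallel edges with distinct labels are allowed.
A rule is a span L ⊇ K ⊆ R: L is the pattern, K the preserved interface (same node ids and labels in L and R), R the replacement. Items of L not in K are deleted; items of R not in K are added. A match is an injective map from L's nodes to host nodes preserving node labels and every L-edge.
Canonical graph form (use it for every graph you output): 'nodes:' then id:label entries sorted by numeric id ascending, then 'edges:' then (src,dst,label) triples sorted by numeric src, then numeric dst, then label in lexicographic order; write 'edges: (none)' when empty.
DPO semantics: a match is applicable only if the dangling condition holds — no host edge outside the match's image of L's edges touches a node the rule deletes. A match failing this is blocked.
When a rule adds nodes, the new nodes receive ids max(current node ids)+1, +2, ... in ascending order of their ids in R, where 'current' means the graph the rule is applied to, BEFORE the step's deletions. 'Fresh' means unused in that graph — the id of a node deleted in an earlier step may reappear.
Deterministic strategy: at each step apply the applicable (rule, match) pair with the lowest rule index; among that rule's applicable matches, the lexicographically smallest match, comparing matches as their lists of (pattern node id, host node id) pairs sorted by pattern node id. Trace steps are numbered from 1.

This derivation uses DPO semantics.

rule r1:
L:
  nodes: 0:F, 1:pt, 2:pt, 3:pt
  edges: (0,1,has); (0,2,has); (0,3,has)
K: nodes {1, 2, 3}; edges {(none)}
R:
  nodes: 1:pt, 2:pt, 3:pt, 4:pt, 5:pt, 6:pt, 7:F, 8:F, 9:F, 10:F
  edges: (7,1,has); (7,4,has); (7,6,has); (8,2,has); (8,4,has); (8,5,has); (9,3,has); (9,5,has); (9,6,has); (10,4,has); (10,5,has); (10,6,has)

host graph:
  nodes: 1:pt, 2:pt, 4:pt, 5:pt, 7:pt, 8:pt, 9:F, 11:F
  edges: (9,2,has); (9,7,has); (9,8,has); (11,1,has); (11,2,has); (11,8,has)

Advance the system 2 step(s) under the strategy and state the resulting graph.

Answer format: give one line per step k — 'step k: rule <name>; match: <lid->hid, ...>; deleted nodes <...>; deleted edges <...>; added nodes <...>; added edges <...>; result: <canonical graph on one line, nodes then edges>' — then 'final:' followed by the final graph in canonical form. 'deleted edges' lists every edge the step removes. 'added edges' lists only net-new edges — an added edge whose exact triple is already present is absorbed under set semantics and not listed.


step 1: rule r1; match: 0->9, 1->2, 2->7, 3->8; deleted nodes 9; deleted edges (9,2,has); (9,7,has); (9,8,has); added nodes 12, 13, 14, 15, 16, 17, 18; added edges (15,2,has); (15,12,has); (15,14,has); (16,7,has); (16,12,has); (16,13,has); (17,8,has); (17,13,has); (17,14,has); (18,12,has); (18,13,has); (18,14,has); result: nodes: 1:pt, 2:pt, 4:pt, 5:pt, 7:pt, 8:pt, 11:F, 12:pt, 13:pt, 14:pt, 15:F, 16:F, 17:F, 18:F edges: (11,1,has); (11,2,has); (11,8,has); (15,2,has); (15,12,has); (15,14,has); (16,7,has); (16,12,has); (16,13,has); (17,8,has); (17,13,has); (17,14,has); (18,12,has); (18,13,has); (18,14,has)
step 2: rule r1; match: 0->11, 1->1, 2->2, 3->8; deleted nodes 11; deleted edges (11,1,has); (11,2,has); (11,8,has); added nodes 19, 20, 21, 22, 23, 24, 25; added edges (22,1,has); (22,19,has); (22,21,has); (23,2,has); (23,19,has); (23,20,has); (24,8,has); (24,20,has); (24,21,has); (25,19,has); (25,20,has); (25,21,has); result: nodes: 1:pt, 2:pt, 4:pt, 5:pt, 7:pt, 8:pt, 12:pt, 13:pt, 14:pt, 15:F, 16:F, 17:F, 18:F, 19:pt, 20:pt, 21:pt, 22:F, 23:F, 24:F, 25:F edges: (15,2,has); (15,12,has); (15,14,has); (16,7,has); (16,12,has); (16,13,has); (17,8,has); (17,13,has); (17,14,has); (18,12,has); (18,13,has); (18,14,has); (22,1,has); (22,19,has); (22,21,has); (23,2,has); (23,19,has); (23,20,has); (24,8,has); (24,20,has); (24,21,has); (25,19,has); (25,20,has); (25,21,has)
final:
nodes: 1:pt, 2:pt, 4:pt, 5:pt, 7:pt, 8:pt, 12:pt, 13:pt, 14:pt, 15:F, 16:F, 17:F, 18:F, 19:pt, 20:pt, 21:pt, 22:F, 23:F, 24:F, 25:F
edges: (15,2,has); (15,12,has); (15,14,has); (16,7,has); (16,12,has); (16,13,has); (17,8,has); (17,13,has); (17,14,has); (18,12,has); (18,13,has); (18,14,has); (22,1,has); (22,19,has); (22,21,has); (23,2,has); (23,19,has); (23,20,has); (24,8,has); (24,20,has); (24,21,has); (25,19,has); (25,20,has); (25,21,has)


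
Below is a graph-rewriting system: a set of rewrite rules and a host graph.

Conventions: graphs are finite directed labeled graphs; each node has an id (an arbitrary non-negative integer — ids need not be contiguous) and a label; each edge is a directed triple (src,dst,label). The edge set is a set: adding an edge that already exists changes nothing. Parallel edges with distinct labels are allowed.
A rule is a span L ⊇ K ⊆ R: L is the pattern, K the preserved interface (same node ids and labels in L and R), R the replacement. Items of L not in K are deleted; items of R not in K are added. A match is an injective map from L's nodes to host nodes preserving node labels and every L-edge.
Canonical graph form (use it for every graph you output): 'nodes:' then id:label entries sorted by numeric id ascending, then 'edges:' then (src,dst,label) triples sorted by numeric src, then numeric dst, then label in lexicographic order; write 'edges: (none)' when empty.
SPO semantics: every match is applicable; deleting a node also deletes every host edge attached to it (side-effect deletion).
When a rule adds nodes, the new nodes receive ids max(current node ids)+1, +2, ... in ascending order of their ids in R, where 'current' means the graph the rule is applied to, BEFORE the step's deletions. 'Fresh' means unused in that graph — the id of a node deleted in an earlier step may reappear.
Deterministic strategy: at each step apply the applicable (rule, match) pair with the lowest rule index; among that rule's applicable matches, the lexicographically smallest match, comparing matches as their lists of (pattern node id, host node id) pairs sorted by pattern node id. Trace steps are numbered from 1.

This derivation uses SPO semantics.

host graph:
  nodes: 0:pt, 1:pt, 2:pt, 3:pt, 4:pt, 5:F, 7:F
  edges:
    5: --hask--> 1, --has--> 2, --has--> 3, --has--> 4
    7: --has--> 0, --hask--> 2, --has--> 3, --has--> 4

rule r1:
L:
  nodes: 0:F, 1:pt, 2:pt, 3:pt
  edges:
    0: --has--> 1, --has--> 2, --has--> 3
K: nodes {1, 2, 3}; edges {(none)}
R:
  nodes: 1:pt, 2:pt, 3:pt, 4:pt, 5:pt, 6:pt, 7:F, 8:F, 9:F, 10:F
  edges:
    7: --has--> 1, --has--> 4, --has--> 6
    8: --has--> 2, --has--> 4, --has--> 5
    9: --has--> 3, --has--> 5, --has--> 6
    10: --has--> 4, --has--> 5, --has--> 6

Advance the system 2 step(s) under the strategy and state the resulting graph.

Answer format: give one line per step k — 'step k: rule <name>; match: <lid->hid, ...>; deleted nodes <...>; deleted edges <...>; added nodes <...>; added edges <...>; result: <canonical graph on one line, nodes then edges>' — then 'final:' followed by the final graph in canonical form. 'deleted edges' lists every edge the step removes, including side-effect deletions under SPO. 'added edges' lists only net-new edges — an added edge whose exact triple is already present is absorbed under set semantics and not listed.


step 1: rule r1; match: 0->5, 1->2, 2->3, 3->4; deleted nodes 5; deleted edges (5,1,hask); (5,2,has); (5,3,has); (5,4,has); added nodes 8, 9, 10, 11, 12, 13, 14; added edges (11,2,has); (11,8,has); (11,10,has); (12,3,has); (12,8,has); (12,9,has); (13,4,has); (13,9,has); (13,10,has); (14,8,has); (14,9,has); (14,10,has); result: nodes: 0:pt, 1:pt, 2:pt, 3:pt, 4:pt, 7:F, 8:pt, 9:pt, 10:pt, 11:F, 12:F, 13:F, 14:F edges: (7,0,has); (7,2,hask); (7,3,has); (7,4,has); (11,2,has); (11,8,has); (11,10,has); (12,3,has); (12,8,has); (12,9,has); (13,4,has); (13,9,has); (13,10,has); (14,8,has); (14,9,has); (14,10,has)
step 2: rule r1; match: 0->7, 1->0, 2->3, 3->4; deleted nodes 7; deleted edges (7,0,has); (7,2,hask); (7,3,has); (7,4,has); added nodes 15, 16, 17, 18, 19, 20, 21; added edges (18,0,has); (18,15,has); (18,17,has); (19,3,has); (19,15,has); (19,16,has); (20,4,has); (20,16,has); (20,17,has); (21,15,has); (21,16,has); (21,17,has); result: nodes: 0:pt, 1:pt, 2:pt, 3:pt, 4:pt, 8:pt, 9:pt, 10:pt, 11:F, 12:F, 13:F, 14:F, 15:pt, 16:pt, 17:pt, 18:F, 19:F, 20:F, 21:F edges: (11,2,has); (11,8,has); (11,10,has); (12,3,has); (12,8,has); (12,9,has); (13,4,has); (13,9,has); (13,10,has); (14,8,has); (14,9,has); (14,10,has); (18,0,has); (18,15,has); (18,17,has); (19,3,has); (19,15,has); (19,16,has); (20,4,has); (20,16,has); (20,17,has); (21,15,has); (21,16,has); (21,17,has)
final:
nodes: 0:pt, 1:pt, 2:pt, 3:pt, 4:pt, 8:pt, 9:pt, 10:pt, 11:F, 12:F, 13:F, 14:F, 15:pt, 16:pt, 17:pt, 18:F, 19:F, 20:F, 21:F
edges: (11,2,has); (11,8,has); (11,10,has); (12,3,has); (12,8,has); (12,9,has); (13,4,has); (13,9,has); (13,10,has); (14,8,has); (14,9,has); (14,10,has); (18,0,has); (18,15,has); (18,17,has); (19,3,has); (19,15,has); (19,16,has); (20,4,has); (20,16,has); (20,17,has); (21,15,has); (21,16,has); (21,17,has)
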